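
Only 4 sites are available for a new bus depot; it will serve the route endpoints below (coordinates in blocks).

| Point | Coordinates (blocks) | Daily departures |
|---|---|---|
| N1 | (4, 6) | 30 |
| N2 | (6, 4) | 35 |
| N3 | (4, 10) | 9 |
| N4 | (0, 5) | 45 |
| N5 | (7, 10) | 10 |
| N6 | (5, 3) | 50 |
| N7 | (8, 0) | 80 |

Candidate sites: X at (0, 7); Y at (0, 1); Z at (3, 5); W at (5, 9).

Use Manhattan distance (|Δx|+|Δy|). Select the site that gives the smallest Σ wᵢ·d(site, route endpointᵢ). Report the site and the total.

Total weighted distance at each candidate:
  X (0, 7): total = 2368
  Y (0, 1): total = 2112
  Z (3, 5): total = 1479
  W (5, 9): total = 2043
Minimum is at Z with total 1479 blocks.

Z, total 1479 blocks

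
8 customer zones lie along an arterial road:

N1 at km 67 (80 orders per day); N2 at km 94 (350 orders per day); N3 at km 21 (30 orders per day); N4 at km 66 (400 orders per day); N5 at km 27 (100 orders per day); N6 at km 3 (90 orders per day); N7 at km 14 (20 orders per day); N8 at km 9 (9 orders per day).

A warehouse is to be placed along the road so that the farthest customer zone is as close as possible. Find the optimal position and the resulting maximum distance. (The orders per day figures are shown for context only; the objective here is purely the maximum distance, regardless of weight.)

location 48.5, max distance 45.5

The 1-center on a line is the midpoint of the two extreme points: leftmost at 3, rightmost at 94.
Optimal location = (3 + 94)/2 = 48.5; maximum distance = (94 − 3)/2 = 45.5.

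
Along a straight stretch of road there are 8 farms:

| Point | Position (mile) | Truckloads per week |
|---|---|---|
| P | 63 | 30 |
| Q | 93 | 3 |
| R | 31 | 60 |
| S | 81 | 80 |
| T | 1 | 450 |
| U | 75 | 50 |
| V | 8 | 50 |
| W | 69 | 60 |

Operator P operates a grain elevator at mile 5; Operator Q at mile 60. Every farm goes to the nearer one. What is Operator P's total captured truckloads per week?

The indifferent point is the midpoint (5+60)/2 = 32.5; farms left of it (closer to Operator P at 5) go to Operator P, those right go to Operator Q.
  T at 1 (w=450) → Operator P
  V at 8 (w=50) → Operator P
  R at 31 (w=60) → Operator P
  P at 63 (w=30) → Operator Q
  W at 69 (w=60) → Operator Q
  U at 75 (w=50) → Operator Q
  S at 81 (w=80) → Operator Q
  Q at 93 (w=3) → Operator Q
Operator P captures 560; Operator Q captures 223.

560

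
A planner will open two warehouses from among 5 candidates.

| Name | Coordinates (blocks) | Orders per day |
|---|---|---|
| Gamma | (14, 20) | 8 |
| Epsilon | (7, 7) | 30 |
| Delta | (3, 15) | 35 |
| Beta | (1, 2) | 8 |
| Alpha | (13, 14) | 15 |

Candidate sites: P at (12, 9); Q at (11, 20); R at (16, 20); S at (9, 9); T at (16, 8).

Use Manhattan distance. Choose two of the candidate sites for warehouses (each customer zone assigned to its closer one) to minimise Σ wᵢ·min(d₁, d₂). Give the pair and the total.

{Q, S}, total 804

Evaluate every pair (each demand assigned to the nearer of the two):
  {Q, S}: total = 804
  {R, S}: total = 811
  {P, S}: total = 854
  {S, T}: total = 907
  {P, Q}: total = 923
  {P, R}: total = 985
  {Q, T}: total = 1067
  {P, T}: total = 1073
  {R, T}: total = 1249
  {Q, R}: total = 1325
Best pair: {Q, S} with total 804.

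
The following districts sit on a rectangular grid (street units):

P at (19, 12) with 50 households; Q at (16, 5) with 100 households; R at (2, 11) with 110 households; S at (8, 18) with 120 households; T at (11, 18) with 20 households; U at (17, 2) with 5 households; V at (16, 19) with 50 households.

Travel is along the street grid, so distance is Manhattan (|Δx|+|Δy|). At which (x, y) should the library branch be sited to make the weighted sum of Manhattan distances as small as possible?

(8, 12)

Manhattan distance separates: Σwᵢ(|x−xᵢ|+|y−yᵢ|) = Σwᵢ|x−xᵢ| + Σwᵢ|y−yᵢ|, so x and y are optimised independently as 1-D weighted medians.
Total weight W = 455; half = 227.5.
x-coordinate, sorted with cumulative weight:
  x=2 (R, w=110) cum 110
  x=8 (S, w=120) cum 230  ← median
  x=11 (T, w=20) cum 250
  x=16 (Q, w=100) cum 350
  x=16 (V, w=50) cum 400
  x=17 (U, w=5) cum 405
  x=19 (P, w=50) cum 455
⇒ x* = 8
y-coordinate, sorted with cumulative weight:
  y=2 (U, w=5) cum 5
  y=5 (Q, w=100) cum 105
  y=11 (R, w=110) cum 215
  y=12 (P, w=50) cum 265  ← median
  y=18 (S, w=120) cum 385
  y=18 (T, w=20) cum 405
  y=19 (V, w=50) cum 455
⇒ y* = 12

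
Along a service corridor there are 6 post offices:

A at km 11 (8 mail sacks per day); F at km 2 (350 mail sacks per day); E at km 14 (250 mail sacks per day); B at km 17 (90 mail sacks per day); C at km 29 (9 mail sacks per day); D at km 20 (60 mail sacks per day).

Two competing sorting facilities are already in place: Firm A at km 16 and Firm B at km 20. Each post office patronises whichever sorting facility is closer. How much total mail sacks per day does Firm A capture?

The indifferent point is the midpoint (16+20)/2 = 18; post offices left of it (closer to Firm A at 16) go to Firm A, those right go to Firm B.
  F at 2 (w=350) → Firm A
  A at 11 (w=8) → Firm A
  E at 14 (w=250) → Firm A
  B at 17 (w=90) → Firm A
  D at 20 (w=60) → Firm B
  C at 29 (w=9) → Firm B
Firm A captures 698; Firm B captures 69.

698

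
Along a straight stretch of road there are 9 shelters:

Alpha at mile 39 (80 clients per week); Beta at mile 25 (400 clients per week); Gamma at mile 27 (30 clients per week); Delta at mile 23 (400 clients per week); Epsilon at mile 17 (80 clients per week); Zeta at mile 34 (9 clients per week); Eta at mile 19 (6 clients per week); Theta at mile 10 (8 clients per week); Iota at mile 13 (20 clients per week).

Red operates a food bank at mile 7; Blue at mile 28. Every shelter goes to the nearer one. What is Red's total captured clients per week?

108

The indifferent point is the midpoint (7+28)/2 = 17.5; shelters left of it (closer to Red at 7) go to Red, those right go to Blue.
  Theta at 10 (w=8) → Red
  Iota at 13 (w=20) → Red
  Epsilon at 17 (w=80) → Red
  Eta at 19 (w=6) → Blue
  Delta at 23 (w=400) → Blue
  Beta at 25 (w=400) → Blue
  Gamma at 27 (w=30) → Blue
  Zeta at 34 (w=9) → Blue
  Alpha at 39 (w=80) → Blue
Red captures 108; Blue captures 925.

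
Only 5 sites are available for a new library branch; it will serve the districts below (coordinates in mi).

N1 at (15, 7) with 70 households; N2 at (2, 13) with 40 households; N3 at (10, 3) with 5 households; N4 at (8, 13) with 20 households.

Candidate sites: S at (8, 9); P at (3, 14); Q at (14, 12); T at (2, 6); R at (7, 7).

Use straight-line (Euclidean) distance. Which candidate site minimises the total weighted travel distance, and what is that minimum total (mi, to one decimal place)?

S, total 909.7 mi

Total weighted distance at each candidate:
  S (8, 9): total = 909.7
  P (3, 14): total = 1196.2
  Q (14, 12): total = 1009.5
  T (2, 6): total = 1419.8
  R (7, 7): total = 1019.1
Minimum is at S with total 909.7 mi.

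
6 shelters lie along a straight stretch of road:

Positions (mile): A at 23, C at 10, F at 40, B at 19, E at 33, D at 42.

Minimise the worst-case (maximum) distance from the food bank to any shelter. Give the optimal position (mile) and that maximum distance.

The 1-center on a line is the midpoint of the two extreme points: leftmost at 10, rightmost at 42.
Optimal location = (10 + 42)/2 = 26; maximum distance = (42 − 10)/2 = 16.

location 26, max distance 16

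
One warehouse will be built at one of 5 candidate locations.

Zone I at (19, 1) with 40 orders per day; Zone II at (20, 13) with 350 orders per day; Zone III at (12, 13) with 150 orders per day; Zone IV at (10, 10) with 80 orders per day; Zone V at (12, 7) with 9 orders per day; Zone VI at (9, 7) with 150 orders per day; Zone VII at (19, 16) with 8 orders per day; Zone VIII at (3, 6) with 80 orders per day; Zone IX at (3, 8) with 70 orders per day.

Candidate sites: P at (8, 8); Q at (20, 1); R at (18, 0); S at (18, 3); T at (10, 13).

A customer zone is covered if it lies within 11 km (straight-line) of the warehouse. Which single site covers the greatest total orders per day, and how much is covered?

Coverage radius r = 11 km; a point is covered iff (Δx)²+(Δy)² ≤ 11² = 121.
  P (8, 8): covers {Zone III, Zone IV, Zone V, Zone VI, Zone VIII, Zone IX} → 539
  Q (20, 1): covers {Zone I, Zone V} → 49
  R (18, 0): covers {Zone I, Zone V} → 49
  S (18, 3): covers {Zone I, Zone II, Zone IV, Zone V, Zone VI} → 629
  T (10, 13): covers {Zone II, Zone III, Zone IV, Zone V, Zone VI, Zone VII, Zone VIII, Zone IX} → 897
Maximum coverage at T: 897 orders per day.

T, covering 897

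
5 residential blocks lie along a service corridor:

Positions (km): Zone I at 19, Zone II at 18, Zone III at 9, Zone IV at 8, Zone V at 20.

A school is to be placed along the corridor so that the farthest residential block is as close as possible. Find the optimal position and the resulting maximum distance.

The 1-center on a line is the midpoint of the two extreme points: leftmost at 8, rightmost at 20.
Optimal location = (8 + 20)/2 = 14; maximum distance = (20 − 8)/2 = 6.

location 14, max distance 6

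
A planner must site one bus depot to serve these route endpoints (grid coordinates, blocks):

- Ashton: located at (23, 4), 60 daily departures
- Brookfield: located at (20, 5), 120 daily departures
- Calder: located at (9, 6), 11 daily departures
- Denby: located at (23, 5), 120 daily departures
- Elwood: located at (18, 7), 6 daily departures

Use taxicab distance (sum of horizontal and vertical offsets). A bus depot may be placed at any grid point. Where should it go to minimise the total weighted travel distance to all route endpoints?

(23, 5)

Manhattan distance separates: Σwᵢ(|x−xᵢ|+|y−yᵢ|) = Σwᵢ|x−xᵢ| + Σwᵢ|y−yᵢ|, so x and y are optimised independently as 1-D weighted medians.
Total weight W = 317; half = 158.5.
x-coordinate, sorted with cumulative weight:
  x=9 (Calder, w=11) cum 11
  x=18 (Elwood, w=6) cum 17
  x=20 (Brookfield, w=120) cum 137
  x=23 (Ashton, w=60) cum 197  ← median
  x=23 (Denby, w=120) cum 317
⇒ x* = 23
y-coordinate, sorted with cumulative weight:
  y=4 (Ashton, w=60) cum 60
  y=5 (Brookfield, w=120) cum 180  ← median
  y=5 (Denby, w=120) cum 300
  y=6 (Calder, w=11) cum 311
  y=7 (Elwood, w=6) cum 317
⇒ y* = 5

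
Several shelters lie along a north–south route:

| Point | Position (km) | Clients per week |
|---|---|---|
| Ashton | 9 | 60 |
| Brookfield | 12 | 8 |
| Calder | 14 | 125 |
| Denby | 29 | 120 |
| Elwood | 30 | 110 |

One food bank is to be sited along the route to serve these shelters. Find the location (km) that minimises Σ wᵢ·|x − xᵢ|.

x = 29

For a sum of weighted absolute distances on a line, the optimum is the weighted median (not the mean). Total weight W = 423; half-weight = 211.5.
Sort by position and accumulate weight:
  km 9 (Ashton, w=60) → cum 60
  km 12 (Brookfield, w=8) → cum 68
  km 14 (Calder, w=125) → cum 193
  km 29 (Denby, w=120) → cum 313  ≥ 211.5 → median here
  km 30 (Elwood, w=110) → cum 423
Optimal location: km 29.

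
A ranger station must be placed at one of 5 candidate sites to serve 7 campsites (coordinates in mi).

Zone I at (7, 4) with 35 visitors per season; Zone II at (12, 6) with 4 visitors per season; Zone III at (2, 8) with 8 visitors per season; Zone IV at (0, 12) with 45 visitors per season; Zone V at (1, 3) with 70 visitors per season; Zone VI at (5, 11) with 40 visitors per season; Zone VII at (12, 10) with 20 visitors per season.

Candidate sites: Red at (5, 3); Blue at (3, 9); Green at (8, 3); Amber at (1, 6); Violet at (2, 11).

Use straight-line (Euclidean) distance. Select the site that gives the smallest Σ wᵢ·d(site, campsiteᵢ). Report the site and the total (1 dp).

Total weighted distance at each candidate:
  Red (5, 3): total = 1416.7
  Blue (3, 9): total = 1201.3
  Green (8, 3): total = 1666.9
  Amber (1, 6): total = 1257.2
  Violet (2, 11): total = 1355.8
Minimum is at Blue with total 1201.3 mi.

Blue, total 1201.3 mi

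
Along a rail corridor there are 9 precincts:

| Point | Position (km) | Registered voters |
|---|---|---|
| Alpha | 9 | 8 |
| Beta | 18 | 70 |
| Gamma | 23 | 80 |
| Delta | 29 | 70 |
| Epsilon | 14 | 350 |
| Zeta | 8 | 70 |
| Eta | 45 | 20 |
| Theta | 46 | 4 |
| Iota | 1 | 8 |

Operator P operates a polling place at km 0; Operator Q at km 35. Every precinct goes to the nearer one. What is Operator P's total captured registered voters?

The indifferent point is the midpoint (0+35)/2 = 17.5; precincts left of it (closer to Operator P at 0) go to Operator P, those right go to Operator Q.
  Iota at 1 (w=8) → Operator P
  Zeta at 8 (w=70) → Operator P
  Alpha at 9 (w=8) → Operator P
  Epsilon at 14 (w=350) → Operator P
  Beta at 18 (w=70) → Operator Q
  Gamma at 23 (w=80) → Operator Q
  Delta at 29 (w=70) → Operator Q
  Eta at 45 (w=20) → Operator Q
  Theta at 46 (w=4) → Operator Q
Operator P captures 436; Operator Q captures 244.

436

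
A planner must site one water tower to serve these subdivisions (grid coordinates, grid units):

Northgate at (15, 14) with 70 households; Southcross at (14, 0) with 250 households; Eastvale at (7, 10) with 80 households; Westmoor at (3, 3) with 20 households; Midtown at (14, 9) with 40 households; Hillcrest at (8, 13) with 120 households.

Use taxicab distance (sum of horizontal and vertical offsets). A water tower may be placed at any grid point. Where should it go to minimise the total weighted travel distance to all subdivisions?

(14, 9)

Manhattan distance separates: Σwᵢ(|x−xᵢ|+|y−yᵢ|) = Σwᵢ|x−xᵢ| + Σwᵢ|y−yᵢ|, so x and y are optimised independently as 1-D weighted medians.
Total weight W = 580; half = 290.
x-coordinate, sorted with cumulative weight:
  x=3 (Westmoor, w=20) cum 20
  x=7 (Eastvale, w=80) cum 100
  x=8 (Hillcrest, w=120) cum 220
  x=14 (Southcross, w=250) cum 470  ← median
  x=14 (Midtown, w=40) cum 510
  x=15 (Northgate, w=70) cum 580
⇒ x* = 14
y-coordinate, sorted with cumulative weight:
  y=0 (Southcross, w=250) cum 250
  y=3 (Westmoor, w=20) cum 270
  y=9 (Midtown, w=40) cum 310  ← median
  y=10 (Eastvale, w=80) cum 390
  y=13 (Hillcrest, w=120) cum 510
  y=14 (Northgate, w=70) cum 580
⇒ y* = 9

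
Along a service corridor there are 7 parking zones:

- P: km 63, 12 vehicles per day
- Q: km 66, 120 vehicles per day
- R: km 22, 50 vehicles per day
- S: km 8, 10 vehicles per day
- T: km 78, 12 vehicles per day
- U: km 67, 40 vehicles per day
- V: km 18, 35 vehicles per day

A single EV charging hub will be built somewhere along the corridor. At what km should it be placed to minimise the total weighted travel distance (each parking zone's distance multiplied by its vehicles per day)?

For a sum of weighted absolute distances on a line, the optimum is the weighted median (not the mean). Total weight W = 279; half-weight = 139.5.
Sort by position and accumulate weight:
  km 8 (S, w=10) → cum 10
  km 18 (V, w=35) → cum 45
  km 22 (R, w=50) → cum 95
  km 63 (P, w=12) → cum 107
  km 66 (Q, w=120) → cum 227  ≥ 139.5 → median here
  km 67 (U, w=40) → cum 267
  km 78 (T, w=12) → cum 279
Optimal location: km 66.

x = 66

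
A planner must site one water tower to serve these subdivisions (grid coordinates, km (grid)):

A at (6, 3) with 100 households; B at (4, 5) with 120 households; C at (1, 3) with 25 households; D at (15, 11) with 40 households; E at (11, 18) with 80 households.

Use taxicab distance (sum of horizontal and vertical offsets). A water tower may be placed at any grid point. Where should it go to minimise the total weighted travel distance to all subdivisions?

(6, 5)

Manhattan distance separates: Σwᵢ(|x−xᵢ|+|y−yᵢ|) = Σwᵢ|x−xᵢ| + Σwᵢ|y−yᵢ|, so x and y are optimised independently as 1-D weighted medians.
Total weight W = 365; half = 182.5.
x-coordinate, sorted with cumulative weight:
  x=1 (C, w=25) cum 25
  x=4 (B, w=120) cum 145
  x=6 (A, w=100) cum 245  ← median
  x=11 (E, w=80) cum 325
  x=15 (D, w=40) cum 365
⇒ x* = 6
y-coordinate, sorted with cumulative weight:
  y=3 (A, w=100) cum 100
  y=3 (C, w=25) cum 125
  y=5 (B, w=120) cum 245  ← median
  y=11 (D, w=40) cum 285
  y=18 (E, w=80) cum 365
⇒ y* = 5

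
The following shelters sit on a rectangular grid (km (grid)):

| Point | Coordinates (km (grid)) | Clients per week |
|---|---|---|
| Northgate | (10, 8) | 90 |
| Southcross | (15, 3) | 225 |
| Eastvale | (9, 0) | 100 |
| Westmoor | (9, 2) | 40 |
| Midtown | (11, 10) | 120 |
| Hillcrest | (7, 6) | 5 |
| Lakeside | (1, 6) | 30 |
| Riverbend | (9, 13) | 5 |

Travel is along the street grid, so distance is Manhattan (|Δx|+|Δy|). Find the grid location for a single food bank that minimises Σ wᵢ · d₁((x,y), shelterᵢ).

(11, 3)

Manhattan distance separates: Σwᵢ(|x−xᵢ|+|y−yᵢ|) = Σwᵢ|x−xᵢ| + Σwᵢ|y−yᵢ|, so x and y are optimised independently as 1-D weighted medians.
Total weight W = 615; half = 307.5.
x-coordinate, sorted with cumulative weight:
  x=1 (Lakeside, w=30) cum 30
  x=7 (Hillcrest, w=5) cum 35
  x=9 (Eastvale, w=100) cum 135
  x=9 (Westmoor, w=40) cum 175
  x=9 (Riverbend, w=5) cum 180
  x=10 (Northgate, w=90) cum 270
  x=11 (Midtown, w=120) cum 390  ← median
  x=15 (Southcross, w=225) cum 615
⇒ x* = 11
y-coordinate, sorted with cumulative weight:
  y=0 (Eastvale, w=100) cum 100
  y=2 (Westmoor, w=40) cum 140
  y=3 (Southcross, w=225) cum 365  ← median
  y=6 (Hillcrest, w=5) cum 370
  y=6 (Lakeside, w=30) cum 400
  y=8 (Northgate, w=90) cum 490
  y=10 (Midtown, w=120) cum 610
  y=13 (Riverbend, w=5) cum 615
⇒ y* = 3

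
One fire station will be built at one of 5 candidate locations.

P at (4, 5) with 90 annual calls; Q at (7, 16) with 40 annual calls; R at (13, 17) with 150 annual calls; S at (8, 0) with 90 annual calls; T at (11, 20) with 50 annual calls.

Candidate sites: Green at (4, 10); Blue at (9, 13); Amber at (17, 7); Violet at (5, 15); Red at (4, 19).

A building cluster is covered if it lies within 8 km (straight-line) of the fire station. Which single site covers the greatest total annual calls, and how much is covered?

Coverage radius r = 8 km; a point is covered iff (Δx)²+(Δy)² ≤ 8² = 64.
  Green (4, 10): covers {P, Q} → 130
  Blue (9, 13): covers {Q, R, T} → 240
  Amber (17, 7): covers {none} → 0
  Violet (5, 15): covers {Q, T} → 90
  Red (4, 19): covers {Q, T} → 90
Maximum coverage at Blue: 240 annual calls.

Blue, covering 240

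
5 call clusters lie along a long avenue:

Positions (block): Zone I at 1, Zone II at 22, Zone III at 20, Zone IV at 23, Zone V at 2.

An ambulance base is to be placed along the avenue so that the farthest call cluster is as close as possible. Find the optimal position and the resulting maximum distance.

The 1-center on a line is the midpoint of the two extreme points: leftmost at 1, rightmost at 23.
Optimal location = (1 + 23)/2 = 12; maximum distance = (23 − 1)/2 = 11.

location 12, max distance 11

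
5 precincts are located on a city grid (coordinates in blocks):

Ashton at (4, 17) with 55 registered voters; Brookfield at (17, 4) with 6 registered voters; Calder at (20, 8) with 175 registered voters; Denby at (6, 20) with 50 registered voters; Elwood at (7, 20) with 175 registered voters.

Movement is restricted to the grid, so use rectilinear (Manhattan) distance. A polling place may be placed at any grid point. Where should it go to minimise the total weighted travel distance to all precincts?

Manhattan distance separates: Σwᵢ(|x−xᵢ|+|y−yᵢ|) = Σwᵢ|x−xᵢ| + Σwᵢ|y−yᵢ|, so x and y are optimised independently as 1-D weighted medians.
Total weight W = 461; half = 230.5.
x-coordinate, sorted with cumulative weight:
  x=4 (Ashton, w=55) cum 55
  x=6 (Denby, w=50) cum 105
  x=7 (Elwood, w=175) cum 280  ← median
  x=17 (Brookfield, w=6) cum 286
  x=20 (Calder, w=175) cum 461
⇒ x* = 7
y-coordinate, sorted with cumulative weight:
  y=4 (Brookfield, w=6) cum 6
  y=8 (Calder, w=175) cum 181
  y=17 (Ashton, w=55) cum 236  ← median
  y=20 (Denby, w=50) cum 286
  y=20 (Elwood, w=175) cum 461
⇒ y* = 17

(7, 17)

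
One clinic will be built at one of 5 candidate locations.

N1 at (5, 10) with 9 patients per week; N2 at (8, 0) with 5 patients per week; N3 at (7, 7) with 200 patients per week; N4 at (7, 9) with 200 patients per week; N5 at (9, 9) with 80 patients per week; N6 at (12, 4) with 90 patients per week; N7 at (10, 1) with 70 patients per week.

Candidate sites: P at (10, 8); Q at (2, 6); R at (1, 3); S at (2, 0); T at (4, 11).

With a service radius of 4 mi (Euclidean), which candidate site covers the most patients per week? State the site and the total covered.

Coverage radius r = 4 mi; a point is covered iff (Δx)²+(Δy)² ≤ 4² = 16.
  P (10, 8): covers {N3, N4, N5} → 480
  Q (2, 6): covers {none} → 0
  R (1, 3): covers {none} → 0
  S (2, 0): covers {none} → 0
  T (4, 11): covers {N1, N4} → 209
Maximum coverage at P: 480 patients per week.

P, covering 480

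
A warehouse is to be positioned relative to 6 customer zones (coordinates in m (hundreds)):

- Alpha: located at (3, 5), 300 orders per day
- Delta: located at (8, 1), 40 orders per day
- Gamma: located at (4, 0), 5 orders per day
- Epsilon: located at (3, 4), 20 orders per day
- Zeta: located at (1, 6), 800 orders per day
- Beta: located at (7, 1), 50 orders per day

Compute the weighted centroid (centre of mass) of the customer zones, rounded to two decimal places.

The minimiser of Σwᵢ‖p−pᵢ‖² is the weighted centroid p* = (Σwᵢpᵢ)/(Σwᵢ).
Σwᵢ = 1215.
Σwᵢxᵢ = 300·3 + 40·8 + 5·4 + 20·3 + 800·1 + 50·7 = 2450.
Σwᵢyᵢ = 300·5 + 40·1 + 5·0 + 20·4 + 800·6 + 50·1 = 6470.
x* = 2450/1215 = 2.02, y* = 6470/1215 = 5.33.

(2.02, 5.33)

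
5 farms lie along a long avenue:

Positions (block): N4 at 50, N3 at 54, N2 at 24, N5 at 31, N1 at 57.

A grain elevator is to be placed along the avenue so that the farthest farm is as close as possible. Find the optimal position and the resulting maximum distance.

location 40.5, max distance 16.5

The 1-center on a line is the midpoint of the two extreme points: leftmost at 24, rightmost at 57.
Optimal location = (24 + 57)/2 = 40.5; maximum distance = (57 − 24)/2 = 16.5.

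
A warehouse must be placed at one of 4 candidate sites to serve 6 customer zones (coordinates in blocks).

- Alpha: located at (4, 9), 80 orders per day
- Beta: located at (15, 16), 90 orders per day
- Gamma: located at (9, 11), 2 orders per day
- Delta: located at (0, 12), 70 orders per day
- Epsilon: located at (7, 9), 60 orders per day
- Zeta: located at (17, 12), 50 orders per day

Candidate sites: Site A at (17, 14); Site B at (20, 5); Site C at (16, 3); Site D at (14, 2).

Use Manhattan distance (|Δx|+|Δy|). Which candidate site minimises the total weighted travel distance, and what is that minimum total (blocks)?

Total weighted distance at each candidate:
  Site A (17, 14): total = 4152
  Site B (20, 5): total = 6484
  Site C (16, 3): total = 5880
  Site D (14, 2): total = 5908
Minimum is at Site A with total 4152 blocks.

Site A, total 4152 blocks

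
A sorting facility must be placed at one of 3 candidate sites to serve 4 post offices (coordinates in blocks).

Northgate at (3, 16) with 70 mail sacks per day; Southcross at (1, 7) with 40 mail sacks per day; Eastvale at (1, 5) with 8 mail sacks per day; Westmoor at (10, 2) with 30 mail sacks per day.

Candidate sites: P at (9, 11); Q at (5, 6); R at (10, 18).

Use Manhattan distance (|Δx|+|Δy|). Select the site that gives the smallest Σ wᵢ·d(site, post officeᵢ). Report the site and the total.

Q, total 1350 blocks

Total weighted distance at each candidate:
  P (9, 11): total = 1662
  Q (5, 6): total = 1350
  R (10, 18): total = 2086
Minimum is at Q with total 1350 blocks.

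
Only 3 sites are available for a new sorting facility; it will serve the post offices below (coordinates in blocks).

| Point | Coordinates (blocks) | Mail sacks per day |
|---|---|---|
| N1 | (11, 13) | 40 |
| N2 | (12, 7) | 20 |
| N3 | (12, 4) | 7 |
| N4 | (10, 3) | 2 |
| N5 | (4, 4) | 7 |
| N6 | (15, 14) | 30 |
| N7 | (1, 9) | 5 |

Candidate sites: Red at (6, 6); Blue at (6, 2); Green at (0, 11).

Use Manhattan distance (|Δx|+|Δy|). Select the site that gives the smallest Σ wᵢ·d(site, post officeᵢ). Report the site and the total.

Total weighted distance at each candidate:
  Red (6, 6): total = 1268
  Blue (6, 2): total = 1644
  Green (0, 11): total = 1641
Minimum is at Red with total 1268 blocks.

Red, total 1268 blocks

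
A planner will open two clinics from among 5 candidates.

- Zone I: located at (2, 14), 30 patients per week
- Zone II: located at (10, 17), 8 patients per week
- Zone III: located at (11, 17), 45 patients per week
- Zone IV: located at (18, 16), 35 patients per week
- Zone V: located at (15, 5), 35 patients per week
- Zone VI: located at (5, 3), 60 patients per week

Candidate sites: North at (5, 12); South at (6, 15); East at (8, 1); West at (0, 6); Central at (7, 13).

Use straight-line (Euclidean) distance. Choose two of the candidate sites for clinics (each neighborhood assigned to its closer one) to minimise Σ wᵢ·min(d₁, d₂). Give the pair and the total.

Evaluate every pair (each demand assigned to the nearer of the two):
  {South, East}: total = 1321.8
  {East, Central}: total = 1345.1
  {North, East}: total = 1490.8
  {West, Central}: total = 1592.4
  {South, West}: total = 1644.0
  {North, Central}: total = 1737.8
  {North, West}: total = 1769.3
  {North, South}: total = 1775.0
  {South, Central}: total = 1808.7
  {East, West}: total = 2195.8
Best pair: {South, East} with total 1321.8.

{South, East}, total 1321.8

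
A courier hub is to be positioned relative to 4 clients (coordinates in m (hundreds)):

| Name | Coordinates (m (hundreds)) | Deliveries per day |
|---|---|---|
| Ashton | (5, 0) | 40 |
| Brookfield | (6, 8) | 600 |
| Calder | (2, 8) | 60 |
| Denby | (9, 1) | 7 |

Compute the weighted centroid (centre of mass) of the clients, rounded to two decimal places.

The minimiser of Σwᵢ‖p−pᵢ‖² is the weighted centroid p* = (Σwᵢpᵢ)/(Σwᵢ).
Σwᵢ = 707.
Σwᵢxᵢ = 40·5 + 600·6 + 60·2 + 7·9 = 3983.
Σwᵢyᵢ = 40·0 + 600·8 + 60·8 + 7·1 = 5287.
x* = 3983/707 = 5.63, y* = 5287/707 = 7.48.

(5.63, 7.48)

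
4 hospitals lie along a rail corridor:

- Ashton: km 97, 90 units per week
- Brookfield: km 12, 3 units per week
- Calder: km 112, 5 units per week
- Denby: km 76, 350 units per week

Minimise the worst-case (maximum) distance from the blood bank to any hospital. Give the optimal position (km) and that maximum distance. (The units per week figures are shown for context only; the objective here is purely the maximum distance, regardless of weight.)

location 62, max distance 50

The 1-center on a line is the midpoint of the two extreme points: leftmost at 12, rightmost at 112.
Optimal location = (12 + 112)/2 = 62; maximum distance = (112 − 12)/2 = 50.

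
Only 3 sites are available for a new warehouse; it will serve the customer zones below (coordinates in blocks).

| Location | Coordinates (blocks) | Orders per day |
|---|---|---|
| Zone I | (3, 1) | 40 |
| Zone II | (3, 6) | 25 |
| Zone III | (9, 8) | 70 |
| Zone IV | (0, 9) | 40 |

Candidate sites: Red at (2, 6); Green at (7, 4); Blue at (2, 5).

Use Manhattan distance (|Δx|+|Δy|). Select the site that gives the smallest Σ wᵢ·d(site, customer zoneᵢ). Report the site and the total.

Total weighted distance at each candidate:
  Red (2, 6): total = 1095
  Green (7, 4): total = 1330
  Blue (2, 5): total = 1190
Minimum is at Red with total 1095 blocks.

Red, total 1095 blocks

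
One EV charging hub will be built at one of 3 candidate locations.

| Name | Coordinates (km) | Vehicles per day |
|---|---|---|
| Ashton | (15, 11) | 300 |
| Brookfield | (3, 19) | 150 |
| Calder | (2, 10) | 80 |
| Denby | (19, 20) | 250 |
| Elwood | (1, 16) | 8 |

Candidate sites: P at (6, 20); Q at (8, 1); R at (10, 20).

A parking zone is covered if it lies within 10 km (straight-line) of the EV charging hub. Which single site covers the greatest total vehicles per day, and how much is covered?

R, covering 408

Coverage radius r = 10 km; a point is covered iff (Δx)²+(Δy)² ≤ 10² = 100.
  P (6, 20): covers {Brookfield, Elwood} → 158
  Q (8, 1): covers {none} → 0
  R (10, 20): covers {Brookfield, Denby, Elwood} → 408
Maximum coverage at R: 408 vehicles per day.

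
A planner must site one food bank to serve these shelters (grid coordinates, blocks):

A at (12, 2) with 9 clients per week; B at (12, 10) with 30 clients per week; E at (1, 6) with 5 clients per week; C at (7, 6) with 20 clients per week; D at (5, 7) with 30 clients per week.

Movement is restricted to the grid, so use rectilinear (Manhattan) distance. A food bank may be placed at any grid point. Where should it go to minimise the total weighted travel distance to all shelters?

(7, 7)

Manhattan distance separates: Σwᵢ(|x−xᵢ|+|y−yᵢ|) = Σwᵢ|x−xᵢ| + Σwᵢ|y−yᵢ|, so x and y are optimised independently as 1-D weighted medians.
Total weight W = 94; half = 47.
x-coordinate, sorted with cumulative weight:
  x=1 (E, w=5) cum 5
  x=5 (D, w=30) cum 35
  x=7 (C, w=20) cum 55  ← median
  x=12 (A, w=9) cum 64
  x=12 (B, w=30) cum 94
⇒ x* = 7
y-coordinate, sorted with cumulative weight:
  y=2 (A, w=9) cum 9
  y=6 (E, w=5) cum 14
  y=6 (C, w=20) cum 34
  y=7 (D, w=30) cum 64  ← median
  y=10 (B, w=30) cum 94
⇒ y* = 7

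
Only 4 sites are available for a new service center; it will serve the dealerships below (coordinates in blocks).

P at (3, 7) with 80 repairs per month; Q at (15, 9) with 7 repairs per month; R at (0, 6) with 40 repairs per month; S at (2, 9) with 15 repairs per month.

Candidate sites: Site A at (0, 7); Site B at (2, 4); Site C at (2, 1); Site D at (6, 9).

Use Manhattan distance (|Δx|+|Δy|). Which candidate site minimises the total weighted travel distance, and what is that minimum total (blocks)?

Site A, total 459 blocks

Total weighted distance at each candidate:
  Site A (0, 7): total = 459
  Site B (2, 4): total = 681
  Site C (2, 1): total = 1107
  Site D (6, 9): total = 883
Minimum is at Site A with total 459 blocks.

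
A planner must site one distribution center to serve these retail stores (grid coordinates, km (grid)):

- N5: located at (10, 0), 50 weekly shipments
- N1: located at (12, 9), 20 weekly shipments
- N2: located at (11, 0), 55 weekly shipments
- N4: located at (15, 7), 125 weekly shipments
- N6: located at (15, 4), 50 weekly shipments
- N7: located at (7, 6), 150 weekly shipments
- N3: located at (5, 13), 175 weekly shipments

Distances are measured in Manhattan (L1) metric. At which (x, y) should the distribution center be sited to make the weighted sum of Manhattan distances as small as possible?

(7, 7)

Manhattan distance separates: Σwᵢ(|x−xᵢ|+|y−yᵢ|) = Σwᵢ|x−xᵢ| + Σwᵢ|y−yᵢ|, so x and y are optimised independently as 1-D weighted medians.
Total weight W = 625; half = 312.5.
x-coordinate, sorted with cumulative weight:
  x=5 (N3, w=175) cum 175
  x=7 (N7, w=150) cum 325  ← median
  x=10 (N5, w=50) cum 375
  x=11 (N2, w=55) cum 430
  x=12 (N1, w=20) cum 450
  x=15 (N4, w=125) cum 575
  x=15 (N6, w=50) cum 625
⇒ x* = 7
y-coordinate, sorted with cumulative weight:
  y=0 (N5, w=50) cum 50
  y=0 (N2, w=55) cum 105
  y=4 (N6, w=50) cum 155
  y=6 (N7, w=150) cum 305
  y=7 (N4, w=125) cum 430  ← median
  y=9 (N1, w=20) cum 450
  y=13 (N3, w=175) cum 625
⇒ y* = 7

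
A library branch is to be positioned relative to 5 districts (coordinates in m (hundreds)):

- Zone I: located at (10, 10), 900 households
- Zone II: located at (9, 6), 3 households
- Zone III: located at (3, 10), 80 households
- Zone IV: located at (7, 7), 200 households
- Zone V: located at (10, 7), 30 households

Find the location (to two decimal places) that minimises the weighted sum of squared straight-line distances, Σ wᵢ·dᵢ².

The minimiser of Σwᵢ‖p−pᵢ‖² is the weighted centroid p* = (Σwᵢpᵢ)/(Σwᵢ).
Σwᵢ = 1213.
Σwᵢxᵢ = 900·10 + 3·9 + 80·3 + 200·7 + 30·10 = 10967.
Σwᵢyᵢ = 900·10 + 3·6 + 80·10 + 200·7 + 30·7 = 11428.
x* = 10967/1213 = 9.04, y* = 11428/1213 = 9.42.

(9.04, 9.42)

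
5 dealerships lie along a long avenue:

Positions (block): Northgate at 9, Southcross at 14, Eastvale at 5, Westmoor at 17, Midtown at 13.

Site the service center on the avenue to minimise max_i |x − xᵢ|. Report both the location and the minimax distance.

location 11, max distance 6

The 1-center on a line is the midpoint of the two extreme points: leftmost at 5, rightmost at 17.
Optimal location = (5 + 17)/2 = 11; maximum distance = (17 − 5)/2 = 6.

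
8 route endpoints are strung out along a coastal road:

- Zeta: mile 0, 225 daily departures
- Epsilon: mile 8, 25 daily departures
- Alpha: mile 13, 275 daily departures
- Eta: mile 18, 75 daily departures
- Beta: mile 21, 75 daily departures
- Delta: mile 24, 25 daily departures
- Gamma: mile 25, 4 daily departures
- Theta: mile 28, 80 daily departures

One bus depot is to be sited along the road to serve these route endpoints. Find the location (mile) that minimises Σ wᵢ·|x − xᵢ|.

For a sum of weighted absolute distances on a line, the optimum is the weighted median (not the mean). Total weight W = 784; half-weight = 392.
Sort by position and accumulate weight:
  mile 0 (Zeta, w=225) → cum 225
  mile 8 (Epsilon, w=25) → cum 250
  mile 13 (Alpha, w=275) → cum 525  ≥ 392 → median here
  mile 18 (Eta, w=75) → cum 600
  mile 21 (Beta, w=75) → cum 675
  mile 24 (Delta, w=25) → cum 700
  mile 25 (Gamma, w=4) → cum 704
  mile 28 (Theta, w=80) → cum 784
Optimal location: mile 13.

x = 13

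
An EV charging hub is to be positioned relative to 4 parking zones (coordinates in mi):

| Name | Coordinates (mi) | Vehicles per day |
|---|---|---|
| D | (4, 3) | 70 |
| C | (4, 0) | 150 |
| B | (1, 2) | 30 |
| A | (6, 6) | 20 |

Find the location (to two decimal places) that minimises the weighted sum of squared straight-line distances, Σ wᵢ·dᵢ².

(3.81, 1.44)

The minimiser of Σwᵢ‖p−pᵢ‖² is the weighted centroid p* = (Σwᵢpᵢ)/(Σwᵢ).
Σwᵢ = 270.
Σwᵢxᵢ = 70·4 + 150·4 + 30·1 + 20·6 = 1030.
Σwᵢyᵢ = 70·3 + 150·0 + 30·2 + 20·6 = 390.
x* = 1030/270 = 3.81, y* = 390/270 = 1.44.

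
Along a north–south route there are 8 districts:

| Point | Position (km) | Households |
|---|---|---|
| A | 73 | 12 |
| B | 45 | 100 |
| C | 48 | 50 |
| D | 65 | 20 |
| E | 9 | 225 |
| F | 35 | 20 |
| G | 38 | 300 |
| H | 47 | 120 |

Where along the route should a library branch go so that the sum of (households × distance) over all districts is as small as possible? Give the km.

For a sum of weighted absolute distances on a line, the optimum is the weighted median (not the mean). Total weight W = 847; half-weight = 423.5.
Sort by position and accumulate weight:
  km 9 (E, w=225) → cum 225
  km 35 (F, w=20) → cum 245
  km 38 (G, w=300) → cum 545  ≥ 423.5 → median here
  km 45 (B, w=100) → cum 645
  km 47 (H, w=120) → cum 765
  km 48 (C, w=50) → cum 815
  km 65 (D, w=20) → cum 835
  km 73 (A, w=12) → cum 847
Optimal location: km 38.

x = 38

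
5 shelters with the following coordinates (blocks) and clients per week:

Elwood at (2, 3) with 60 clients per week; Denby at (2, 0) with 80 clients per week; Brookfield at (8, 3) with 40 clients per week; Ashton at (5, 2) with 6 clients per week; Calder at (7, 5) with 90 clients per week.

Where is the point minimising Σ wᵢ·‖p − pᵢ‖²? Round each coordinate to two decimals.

(4.57, 2.76)

The minimiser of Σwᵢ‖p−pᵢ‖² is the weighted centroid p* = (Σwᵢpᵢ)/(Σwᵢ).
Σwᵢ = 276.
Σwᵢxᵢ = 60·2 + 80·2 + 40·8 + 6·5 + 90·7 = 1260.
Σwᵢyᵢ = 60·3 + 80·0 + 40·3 + 6·2 + 90·5 = 762.
x* = 1260/276 = 4.57, y* = 762/276 = 2.76.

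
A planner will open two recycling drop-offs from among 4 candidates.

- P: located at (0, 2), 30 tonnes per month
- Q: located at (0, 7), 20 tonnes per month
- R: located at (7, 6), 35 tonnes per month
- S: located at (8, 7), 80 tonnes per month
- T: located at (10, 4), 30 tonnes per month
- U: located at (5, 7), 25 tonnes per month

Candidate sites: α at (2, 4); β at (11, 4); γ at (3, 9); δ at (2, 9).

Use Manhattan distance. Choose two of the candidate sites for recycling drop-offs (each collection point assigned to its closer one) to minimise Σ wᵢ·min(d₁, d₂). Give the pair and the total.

Evaluate every pair (each demand assigned to the nearer of the two):
  {α, β}: total = 1090
  {β, δ}: total = 1195
  {β, γ}: total = 1220
  {α, γ}: total = 1365
  {α, δ}: total = 1450
  {γ, δ}: total = 1615
Best pair: {α, β} with total 1090.

{α, β}, total 1090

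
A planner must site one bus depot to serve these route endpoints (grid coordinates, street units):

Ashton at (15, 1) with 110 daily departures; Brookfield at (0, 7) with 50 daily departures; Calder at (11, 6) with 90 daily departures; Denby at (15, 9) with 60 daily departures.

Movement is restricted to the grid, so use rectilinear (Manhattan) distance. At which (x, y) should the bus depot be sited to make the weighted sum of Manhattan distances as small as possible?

Manhattan distance separates: Σwᵢ(|x−xᵢ|+|y−yᵢ|) = Σwᵢ|x−xᵢ| + Σwᵢ|y−yᵢ|, so x and y are optimised independently as 1-D weighted medians.
Total weight W = 310; half = 155.
x-coordinate, sorted with cumulative weight:
  x=0 (Brookfield, w=50) cum 50
  x=11 (Calder, w=90) cum 140
  x=15 (Ashton, w=110) cum 250  ← median
  x=15 (Denby, w=60) cum 310
⇒ x* = 15
y-coordinate, sorted with cumulative weight:
  y=1 (Ashton, w=110) cum 110
  y=6 (Calder, w=90) cum 200  ← median
  y=7 (Brookfield, w=50) cum 250
  y=9 (Denby, w=60) cum 310
⇒ y* = 6

(15, 6)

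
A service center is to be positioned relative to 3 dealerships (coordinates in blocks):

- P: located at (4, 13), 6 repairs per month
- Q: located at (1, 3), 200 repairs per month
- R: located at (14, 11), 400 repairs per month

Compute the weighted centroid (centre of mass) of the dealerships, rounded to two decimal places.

(9.61, 8.38)

The minimiser of Σwᵢ‖p−pᵢ‖² is the weighted centroid p* = (Σwᵢpᵢ)/(Σwᵢ).
Σwᵢ = 606.
Σwᵢxᵢ = 6·4 + 200·1 + 400·14 = 5824.
Σwᵢyᵢ = 6·13 + 200·3 + 400·11 = 5078.
x* = 5824/606 = 9.61, y* = 5078/606 = 8.38.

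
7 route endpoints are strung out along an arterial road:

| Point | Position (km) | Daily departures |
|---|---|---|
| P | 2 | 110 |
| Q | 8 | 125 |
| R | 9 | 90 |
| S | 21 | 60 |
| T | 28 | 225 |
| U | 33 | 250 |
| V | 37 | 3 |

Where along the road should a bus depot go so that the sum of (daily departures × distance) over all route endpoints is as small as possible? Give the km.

For a sum of weighted absolute distances on a line, the optimum is the weighted median (not the mean). Total weight W = 863; half-weight = 431.5.
Sort by position and accumulate weight:
  km 2 (P, w=110) → cum 110
  km 8 (Q, w=125) → cum 235
  km 9 (R, w=90) → cum 325
  km 21 (S, w=60) → cum 385
  km 28 (T, w=225) → cum 610  ≥ 431.5 → median here
  km 33 (U, w=250) → cum 860
  km 37 (V, w=3) → cum 863
Optimal location: km 28.

x = 28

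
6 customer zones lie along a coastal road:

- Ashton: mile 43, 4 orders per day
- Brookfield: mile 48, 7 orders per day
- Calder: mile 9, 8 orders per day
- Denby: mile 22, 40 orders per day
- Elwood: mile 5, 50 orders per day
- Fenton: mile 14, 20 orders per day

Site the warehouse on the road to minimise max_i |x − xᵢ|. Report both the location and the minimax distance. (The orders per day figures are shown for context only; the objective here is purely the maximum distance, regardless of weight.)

location 26.5, max distance 21.5

The 1-center on a line is the midpoint of the two extreme points: leftmost at 5, rightmost at 48.
Optimal location = (5 + 48)/2 = 26.5; maximum distance = (48 − 5)/2 = 21.5.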